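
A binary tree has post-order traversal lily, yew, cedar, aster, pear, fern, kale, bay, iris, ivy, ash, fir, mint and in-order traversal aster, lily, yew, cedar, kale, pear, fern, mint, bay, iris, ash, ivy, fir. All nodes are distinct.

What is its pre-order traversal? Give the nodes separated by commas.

The last element of post-order is the root; it splits in-order into left and right subtrees.
Root mint: left subtree has 7 nodes {aster, lily, yew, cedar, kale, pear, fern}, right has 5 {bay, iris, ash, ivy, fir}.
  Root kale: left subtree has 4 nodes {aster, lily, yew, cedar}, right has 2 {pear, fern}.
    Root aster: left subtree has 0 nodes { }, right has 3 {lily, yew, cedar}.
      Root cedar: left subtree has 2 nodes {lily, yew}, right has 0 { }.
        Root yew: left subtree has 1 node {lily}, right has 0 { }.
    Root fern: left subtree has 1 node {pear}, right has 0 { }.
  Root fir: left subtree has 4 nodes {bay, iris, ash, ivy}, right has 0 { }.
    Root ash: left subtree has 2 nodes {bay, iris}, right has 1 {ivy}.
      Root iris: left subtree has 1 node {bay}, right has 0 { }.

mint, kale, aster, cedar, yew, lily, fern, pear, fir, ash, iris, bay, ivy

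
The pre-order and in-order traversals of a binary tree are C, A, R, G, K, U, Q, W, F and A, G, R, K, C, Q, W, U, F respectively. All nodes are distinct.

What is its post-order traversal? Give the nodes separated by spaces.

G K R A W Q F U C

The first element of pre-order is the root; it splits in-order into left and right subtrees.
Root C: left subtree has 4 nodes {A, G, R, K}, right has 4 {Q, W, U, F}.
  Root A: left subtree has 0 nodes { }, right has 3 {G, R, K}.
    Root R: left subtree has 1 node {G}, right has 1 {K}.
  Root U: left subtree has 2 nodes {Q, W}, right has 1 {F}.
    Root Q: left subtree has 0 nodes { }, right has 1 {W}.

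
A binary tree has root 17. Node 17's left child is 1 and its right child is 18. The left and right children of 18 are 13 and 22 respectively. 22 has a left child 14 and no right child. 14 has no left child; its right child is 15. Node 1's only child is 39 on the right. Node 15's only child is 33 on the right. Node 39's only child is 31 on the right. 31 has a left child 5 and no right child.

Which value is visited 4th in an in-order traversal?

31

In-order visits the left subtree, then the node, then the right subtree.
At 17: go left to 1.
  At 1: no left child.
  Visit 1.
  At 1: go right to 39.
    At 39: no left child.
    Visit 39.
    At 39: go right to 31.
      At 31: go left to 5.
        5 is a leaf — visit 5.
      Visit 31.
      At 31: no right child.
Visit 17.
At 17: go right to 18.
  At 18: go left to 13.
    13 is a leaf — visit 13.
  Visit 18.
  At 18: go right to 22.
    At 22: go left to 14.
      At 14: no left child.
      Visit 14.
      At 14: go right to 15.
        At 15: no left child.
        Visit 15.
        At 15: go right to 33.
          33 is a leaf — visit 33.
    Visit 22.
    At 22: no right child.
Full in-order sequence: 1, 39, 5, 31, 17, 13, 18, 14, 15, 33, 22.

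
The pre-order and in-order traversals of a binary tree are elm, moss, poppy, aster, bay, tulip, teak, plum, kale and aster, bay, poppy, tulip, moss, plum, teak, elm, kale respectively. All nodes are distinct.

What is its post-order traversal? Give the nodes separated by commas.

bay, aster, tulip, poppy, plum, teak, moss, kale, elm

The first element of pre-order is the root; it splits in-order into left and right subtrees.
Root elm: left subtree has 7 nodes {aster, bay, poppy, tulip, moss, plum, teak}, right has 1 {kale}.
  Root moss: left subtree has 4 nodes {aster, bay, poppy, tulip}, right has 2 {plum, teak}.
    Root poppy: left subtree has 2 nodes {aster, bay}, right has 1 {tulip}.
      Root aster: left subtree has 0 nodes { }, right has 1 {bay}.
    Root teak: left subtree has 1 node {plum}, right has 0 { }.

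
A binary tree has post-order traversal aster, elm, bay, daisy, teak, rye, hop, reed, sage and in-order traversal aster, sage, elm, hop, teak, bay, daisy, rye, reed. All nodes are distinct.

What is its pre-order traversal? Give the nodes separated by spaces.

The last element of post-order is the root; it splits in-order into left and right subtrees.
Root sage: left subtree has 1 node {aster}, right has 7 {elm, hop, teak, bay, daisy, rye, reed}.
  Root reed: left subtree has 6 nodes {elm, hop, teak, bay, daisy, rye}, right has 0 { }.
    Root hop: left subtree has 1 node {elm}, right has 4 {teak, bay, daisy, rye}.
      Root rye: left subtree has 3 nodes {teak, bay, daisy}, right has 0 { }.
        Root teak: left subtree has 0 nodes { }, right has 2 {bay, daisy}.
          Root daisy: left subtree has 1 node {bay}, right has 0 { }.

sage aster reed hop elm rye teak daisy bay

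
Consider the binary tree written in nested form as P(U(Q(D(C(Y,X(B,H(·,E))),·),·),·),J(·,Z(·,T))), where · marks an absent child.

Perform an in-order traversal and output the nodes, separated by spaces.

In-order visits the left subtree, then the node, then the right subtree.
At P: go left to U.
  At U: go left to Q.
    At Q: go left to D.
      At D: go left to C.
        At C: go left to Y.
          Y is a leaf — visit Y.
        Visit C.
        At C: go right to X.
          At X: go left to B.
            B is a leaf — visit B.
          Visit X.
          At X: go right to H.
            At H: no left child.
            Visit H.
            At H: go right to E.
              E is a leaf — visit E.
      Visit D.
      At D: no right child.
    Visit Q.
    At Q: no right child.
  Visit U.
  At U: no right child.
Visit P.
At P: go right to J.
  At J: no left child.
  Visit J.
  At J: go right to Z.
    At Z: no left child.
    Visit Z.
    At Z: go right to T.
      T is a leaf — visit T.

Y C B X H E D Q U P J Z T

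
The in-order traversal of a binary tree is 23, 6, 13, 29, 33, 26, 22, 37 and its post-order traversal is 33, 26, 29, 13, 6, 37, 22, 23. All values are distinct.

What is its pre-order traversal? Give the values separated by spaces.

The last element of post-order is the root; it splits in-order into left and right subtrees.
Root 23: left subtree has 0 nodes { }, right has 7 {6, 13, 29, 33, 26, 22, 37}.
  Root 22: left subtree has 5 nodes {6, 13, 29, 33, 26}, right has 1 {37}.
    Root 6: left subtree has 0 nodes { }, right has 4 {13, 29, 33, 26}.
      Root 13: left subtree has 0 nodes { }, right has 3 {29, 33, 26}.
        Root 29: left subtree has 0 nodes { }, right has 2 {33, 26}.
          Root 26: left subtree has 1 node {33}, right has 0 { }.

23 22 6 13 29 26 33 37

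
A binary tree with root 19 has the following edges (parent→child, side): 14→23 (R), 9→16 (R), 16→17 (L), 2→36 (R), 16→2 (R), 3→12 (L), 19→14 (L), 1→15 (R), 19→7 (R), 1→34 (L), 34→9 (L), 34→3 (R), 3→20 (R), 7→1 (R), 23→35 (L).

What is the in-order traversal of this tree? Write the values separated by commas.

In-order visits the left subtree, then the node, then the right subtree.
At 19: go left to 14.
  At 14: no left child.
  Visit 14.
  At 14: go right to 23.
    At 23: go left to 35.
      35 is a leaf — visit 35.
    Visit 23.
    At 23: no right child.
Visit 19.
At 19: go right to 7.
  At 7: no left child.
  Visit 7.
  At 7: go right to 1.
    At 1: go left to 34.
      At 34: go left to 9.
        At 9: no left child.
        Visit 9.
        At 9: go right to 16.
          At 16: go left to 17.
            17 is a leaf — visit 17.
          Visit 16.
          At 16: go right to 2.
            At 2: no left child.
            Visit 2.
            At 2: go right to 36.
              36 is a leaf — visit 36.
      Visit 34.
      At 34: go right to 3.
        At 3: go left to 12.
          12 is a leaf — visit 12.
        Visit 3.
        At 3: go right to 20.
          20 is a leaf — visit 20.
    Visit 1.
    At 1: go right to 15.
      15 is a leaf — visit 15.

14, 35, 23, 19, 7, 9, 17, 16, 2, 36, 34, 12, 3, 20, 1, 15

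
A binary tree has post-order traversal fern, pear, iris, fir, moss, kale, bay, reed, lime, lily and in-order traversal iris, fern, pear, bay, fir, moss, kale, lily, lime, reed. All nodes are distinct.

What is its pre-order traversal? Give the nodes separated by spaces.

The last element of post-order is the root; it splits in-order into left and right subtrees.
Root lily: left subtree has 7 nodes {iris, fern, pear, bay, fir, moss, kale}, right has 2 {lime, reed}.
  Root bay: left subtree has 3 nodes {iris, fern, pear}, right has 3 {fir, moss, kale}.
    Root iris: left subtree has 0 nodes { }, right has 2 {fern, pear}.
      Root pear: left subtree has 1 node {fern}, right has 0 { }.
    Root kale: left subtree has 2 nodes {fir, moss}, right has 0 { }.
      Root moss: left subtree has 1 node {fir}, right has 0 { }.
  Root lime: left subtree has 0 nodes { }, right has 1 {reed}.

lily bay iris pear fern kale moss fir lime reed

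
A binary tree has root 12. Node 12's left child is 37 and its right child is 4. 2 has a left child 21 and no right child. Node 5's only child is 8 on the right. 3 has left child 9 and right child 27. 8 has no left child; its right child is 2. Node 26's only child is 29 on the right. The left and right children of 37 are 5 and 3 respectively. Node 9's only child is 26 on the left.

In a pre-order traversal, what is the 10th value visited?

29

Pre-order visits the node, then its left subtree, then its right subtree.
Visit 12.
At 12: go left to 37.
  Visit 37.
  At 37: go left to 5.
    Visit 5.
    At 5: no left child.
    At 5: go right to 8.
      Visit 8.
      At 8: no left child.
      At 8: go right to 2.
        Visit 2.
        At 2: go left to 21.
          21 is a leaf — visit 21.
        At 2: no right child.
  At 37: go right to 3.
    Visit 3.
    At 3: go left to 9.
      Visit 9.
      At 9: go left to 26.
        Visit 26.
        At 26: no left child.
        At 26: go right to 29.
          29 is a leaf — visit 29.
      At 9: no right child.
    At 3: go right to 27.
      27 is a leaf — visit 27.
At 12: go right to 4.
  4 is a leaf — visit 4.
Full pre-order sequence: 12, 37, 5, 8, 2, 21, 3, 9, 26, 29, 27, 4.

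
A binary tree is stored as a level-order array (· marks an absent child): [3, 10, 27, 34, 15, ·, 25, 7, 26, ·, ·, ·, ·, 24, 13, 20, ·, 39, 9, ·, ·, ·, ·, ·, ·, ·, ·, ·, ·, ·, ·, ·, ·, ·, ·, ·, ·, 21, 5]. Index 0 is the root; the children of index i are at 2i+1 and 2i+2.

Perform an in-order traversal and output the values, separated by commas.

20, 7, 34, 39, 26, 21, 9, 5, 10, 15, 3, 27, 24, 25, 13

In-order visits the left subtree, then the node, then the right subtree.
At 3: go left to 10.
  At 10: go left to 34.
    At 34: go left to 7.
      At 7: go left to 20.
        20 is a leaf — visit 20.
      Visit 7.
      At 7: no right child.
    Visit 34.
    At 34: go right to 26.
      At 26: go left to 39.
        39 is a leaf — visit 39.
      Visit 26.
      At 26: go right to 9.
        At 9: go left to 21.
          21 is a leaf — visit 21.
        Visit 9.
        At 9: go right to 5.
          5 is a leaf — visit 5.
  Visit 10.
  At 10: go right to 15.
    15 is a leaf — visit 15.
Visit 3.
At 3: go right to 27.
  At 27: no left child.
  Visit 27.
  At 27: go right to 25.
    At 25: go left to 24.
      24 is a leaf — visit 24.
    Visit 25.
    At 25: go right to 13.
      13 is a leaf — visit 13.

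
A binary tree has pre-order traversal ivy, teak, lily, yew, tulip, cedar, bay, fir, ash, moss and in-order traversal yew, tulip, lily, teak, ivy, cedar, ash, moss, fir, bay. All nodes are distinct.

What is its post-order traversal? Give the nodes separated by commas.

The first element of pre-order is the root; it splits in-order into left and right subtrees.
Root ivy: left subtree has 4 nodes {yew, tulip, lily, teak}, right has 5 {cedar, ash, moss, fir, bay}.
  Root teak: left subtree has 3 nodes {yew, tulip, lily}, right has 0 { }.
    Root lily: left subtree has 2 nodes {yew, tulip}, right has 0 { }.
      Root yew: left subtree has 0 nodes { }, right has 1 {tulip}.
  Root cedar: left subtree has 0 nodes { }, right has 4 {ash, moss, fir, bay}.
    Root bay: left subtree has 3 nodes {ash, moss, fir}, right has 0 { }.
      Root fir: left subtree has 2 nodes {ash, moss}, right has 0 { }.
        Root ash: left subtree has 0 nodes { }, right has 1 {moss}.

tulip, yew, lily, teak, moss, ash, fir, bay, cedar, ivy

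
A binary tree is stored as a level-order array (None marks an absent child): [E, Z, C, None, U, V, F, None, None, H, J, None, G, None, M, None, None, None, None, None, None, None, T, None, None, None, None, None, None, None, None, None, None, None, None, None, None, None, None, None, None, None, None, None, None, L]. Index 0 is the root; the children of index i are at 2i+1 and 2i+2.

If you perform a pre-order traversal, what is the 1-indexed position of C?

Pre-order visits the node, then its left subtree, then its right subtree.
Visit E.
At E: go left to Z.
  Visit Z.
  At Z: no left child.
  At Z: go right to U.
    Visit U.
    At U: go left to H.
      H is a leaf — visit H.
    At U: go right to J.
      Visit J.
      At J: no left child.
      At J: go right to T.
        Visit T.
        At T: go left to L.
          L is a leaf — visit L.
        At T: no right child.
At E: go right to C.
  Visit C.
  At C: go left to V.
    Visit V.
    At V: no left child.
    At V: go right to G.
      G is a leaf — visit G.
  At C: go right to F.
    Visit F.
    At F: no left child.
    At F: go right to M.
      M is a leaf — visit M.
Full pre-order sequence: E, Z, U, H, J, T, L, C, V, G, F, M.

8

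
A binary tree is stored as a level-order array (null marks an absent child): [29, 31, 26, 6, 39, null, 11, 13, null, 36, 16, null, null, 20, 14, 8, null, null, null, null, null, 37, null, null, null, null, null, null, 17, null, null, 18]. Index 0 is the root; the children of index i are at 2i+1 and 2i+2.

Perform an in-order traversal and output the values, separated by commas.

18, 8, 13, 6, 31, 36, 39, 37, 16, 29, 26, 20, 17, 11, 14

In-order visits the left subtree, then the node, then the right subtree.
At 29: go left to 31.
  At 31: go left to 6.
    At 6: go left to 13.
      At 13: go left to 8.
        At 8: go left to 18.
          18 is a leaf — visit 18.
        Visit 8.
        At 8: no right child.
      Visit 13.
      At 13: no right child.
    Visit 6.
    At 6: no right child.
  Visit 31.
  At 31: go right to 39.
    At 39: go left to 36.
      36 is a leaf — visit 36.
    Visit 39.
    At 39: go right to 16.
      At 16: go left to 37.
        37 is a leaf — visit 37.
      Visit 16.
      At 16: no right child.
Visit 29.
At 29: go right to 26.
  At 26: no left child.
  Visit 26.
  At 26: go right to 11.
    At 11: go left to 20.
      At 20: no left child.
      Visit 20.
      At 20: go right to 17.
        17 is a leaf — visit 17.
    Visit 11.
    At 11: go right to 14.
      14 is a leaf — visit 14.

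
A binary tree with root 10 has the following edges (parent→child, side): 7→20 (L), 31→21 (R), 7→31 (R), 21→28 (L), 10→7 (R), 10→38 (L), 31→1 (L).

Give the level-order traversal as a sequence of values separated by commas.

10, 38, 7, 20, 31, 1, 21, 28

Level-order visits nodes level by level from the root, left to right within each level.
Level 0: 10
Level 1: 38, 7
Level 2: 20, 31
Level 3: 1, 21
Level 4: 28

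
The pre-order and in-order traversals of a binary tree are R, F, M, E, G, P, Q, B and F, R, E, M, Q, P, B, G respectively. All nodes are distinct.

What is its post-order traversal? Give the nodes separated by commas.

F, E, Q, B, P, G, M, R

The first element of pre-order is the root; it splits in-order into left and right subtrees.
Root R: left subtree has 1 node {F}, right has 6 {E, M, Q, P, B, G}.
  Root M: left subtree has 1 node {E}, right has 4 {Q, P, B, G}.
    Root G: left subtree has 3 nodes {Q, P, B}, right has 0 { }.
      Root P: left subtree has 1 node {Q}, right has 1 {B}.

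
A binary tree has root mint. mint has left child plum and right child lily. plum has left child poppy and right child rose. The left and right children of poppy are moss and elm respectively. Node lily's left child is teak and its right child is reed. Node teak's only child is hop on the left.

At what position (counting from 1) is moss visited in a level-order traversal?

Level-order visits nodes level by level from the root, left to right within each level.
Level 0: mint
Level 1: plum, lily
Level 2: poppy, rose, teak, reed
Level 3: moss, elm, hop
Full level-order sequence: mint, plum, lily, poppy, rose, teak, reed, moss, elm, hop.

8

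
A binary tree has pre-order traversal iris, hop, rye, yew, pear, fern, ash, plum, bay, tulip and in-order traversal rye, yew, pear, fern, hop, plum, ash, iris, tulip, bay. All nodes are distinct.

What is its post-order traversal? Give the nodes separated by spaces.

The first element of pre-order is the root; it splits in-order into left and right subtrees.
Root iris: left subtree has 7 nodes {rye, yew, pear, fern, hop, plum, ash}, right has 2 {tulip, bay}.
  Root hop: left subtree has 4 nodes {rye, yew, pear, fern}, right has 2 {plum, ash}.
    Root rye: left subtree has 0 nodes { }, right has 3 {yew, pear, fern}.
      Root yew: left subtree has 0 nodes { }, right has 2 {pear, fern}.
        Root pear: left subtree has 0 nodes { }, right has 1 {fern}.
    Root ash: left subtree has 1 node {plum}, right has 0 { }.
  Root bay: left subtree has 1 node {tulip}, right has 0 { }.

fern pear yew rye plum ash hop tulip bay iris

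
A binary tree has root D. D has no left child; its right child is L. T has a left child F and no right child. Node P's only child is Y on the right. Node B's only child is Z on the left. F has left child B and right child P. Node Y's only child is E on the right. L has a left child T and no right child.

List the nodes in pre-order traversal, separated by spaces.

Pre-order visits the node, then its left subtree, then its right subtree.
Visit D.
At D: no left child.
At D: go right to L.
  Visit L.
  At L: go left to T.
    Visit T.
    At T: go left to F.
      Visit F.
      At F: go left to B.
        Visit B.
        At B: go left to Z.
          Z is a leaf — visit Z.
        At B: no right child.
      At F: go right to P.
        Visit P.
        At P: no left child.
        At P: go right to Y.
          Visit Y.
          At Y: no left child.
          At Y: go right to E.
            E is a leaf — visit E.
    At T: no right child.
  At L: no right child.

D L T F B Z P Y E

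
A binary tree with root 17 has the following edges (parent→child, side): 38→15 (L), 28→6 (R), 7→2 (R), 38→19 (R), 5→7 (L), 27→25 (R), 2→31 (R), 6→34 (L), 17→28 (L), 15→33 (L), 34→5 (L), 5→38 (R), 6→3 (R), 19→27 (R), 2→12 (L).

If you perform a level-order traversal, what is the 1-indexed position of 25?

Level-order visits nodes level by level from the root, left to right within each level.
Level 0: 17
Level 1: 28
Level 2: 6
Level 3: 34, 3
Level 4: 5
Level 5: 7, 38
Level 6: 2, 15, 19
Level 7: 12, 31, 33, 27
Level 8: 25
Full level-order sequence: 17, 28, 6, 34, 3, 5, 7, 38, 2, 15, 19, 12, 31, 33, 27, 25.

16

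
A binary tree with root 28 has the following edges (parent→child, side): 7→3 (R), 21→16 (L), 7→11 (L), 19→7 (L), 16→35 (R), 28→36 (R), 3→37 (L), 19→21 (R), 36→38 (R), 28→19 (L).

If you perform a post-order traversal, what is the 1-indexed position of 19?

Post-order visits the left subtree, then the right subtree, then the node.
At 28: go left to 19.
  At 19: go left to 7.
    At 7: go left to 11.
      11 is a leaf — visit 11.
    At 7: go right to 3.
      At 3: go left to 37.
        37 is a leaf — visit 37.
      At 3: no right child.
      Visit 3.
    Visit 7.
  At 19: go right to 21.
    At 21: go left to 16.
      At 16: no left child.
      At 16: go right to 35.
        35 is a leaf — visit 35.
      Visit 16.
    At 21: no right child.
    Visit 21.
  Visit 19.
At 28: go right to 36.
  At 36: no left child.
  At 36: go right to 38.
    38 is a leaf — visit 38.
  Visit 36.
Visit 28.
Full post-order sequence: 11, 37, 3, 7, 35, 16, 21, 19, 38, 36, 28.

8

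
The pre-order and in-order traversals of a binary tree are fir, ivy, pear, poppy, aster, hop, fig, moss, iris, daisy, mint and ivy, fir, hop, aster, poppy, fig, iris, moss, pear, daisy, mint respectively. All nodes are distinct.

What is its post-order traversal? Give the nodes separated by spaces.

ivy hop aster iris moss fig poppy mint daisy pear fir

The first element of pre-order is the root; it splits in-order into left and right subtrees.
Root fir: left subtree has 1 node {ivy}, right has 9 {hop, aster, poppy, fig, iris, moss, pear, daisy, mint}.
  Root pear: left subtree has 6 nodes {hop, aster, poppy, fig, iris, moss}, right has 2 {daisy, mint}.
    Root poppy: left subtree has 2 nodes {hop, aster}, right has 3 {fig, iris, moss}.
      Root aster: left subtree has 1 node {hop}, right has 0 { }.
      Root fig: left subtree has 0 nodes { }, right has 2 {iris, moss}.
        Root moss: left subtree has 1 node {iris}, right has 0 { }.
    Root daisy: left subtree has 0 nodes { }, right has 1 {mint}.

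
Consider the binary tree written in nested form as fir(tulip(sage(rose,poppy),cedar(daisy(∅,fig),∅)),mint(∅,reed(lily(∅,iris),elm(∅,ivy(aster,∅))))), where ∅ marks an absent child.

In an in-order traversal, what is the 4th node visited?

tulip

In-order visits the left subtree, then the node, then the right subtree.
At fir: go left to tulip.
  At tulip: go left to sage.
    At sage: go left to rose.
      rose is a leaf — visit rose.
    Visit sage.
    At sage: go right to poppy.
      poppy is a leaf — visit poppy.
  Visit tulip.
  At tulip: go right to cedar.
    At cedar: go left to daisy.
      At daisy: no left child.
      Visit daisy.
      At daisy: go right to fig.
        fig is a leaf — visit fig.
    Visit cedar.
    At cedar: no right child.
Visit fir.
At fir: go right to mint.
  At mint: no left child.
  Visit mint.
  At mint: go right to reed.
    At reed: go left to lily.
      At lily: no left child.
      Visit lily.
      At lily: go right to iris.
        iris is a leaf — visit iris.
    Visit reed.
    At reed: go right to elm.
      At elm: no left child.
      Visit elm.
      At elm: go right to ivy.
        At ivy: go left to aster.
          aster is a leaf — visit aster.
        Visit ivy.
        At ivy: no right child.
Full in-order sequence: rose, sage, poppy, tulip, daisy, fig, cedar, fir, mint, lily, iris, reed, elm, aster, ivy.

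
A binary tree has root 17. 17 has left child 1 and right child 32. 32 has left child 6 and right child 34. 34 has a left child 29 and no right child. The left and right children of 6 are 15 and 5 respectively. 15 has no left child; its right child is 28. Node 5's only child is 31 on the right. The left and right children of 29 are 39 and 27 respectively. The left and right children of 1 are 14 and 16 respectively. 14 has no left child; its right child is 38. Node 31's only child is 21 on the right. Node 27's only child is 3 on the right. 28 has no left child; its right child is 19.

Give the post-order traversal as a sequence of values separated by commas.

38, 14, 16, 1, 19, 28, 15, 21, 31, 5, 6, 39, 3, 27, 29, 34, 32, 17

Post-order visits the left subtree, then the right subtree, then the node.
At 17: go left to 1.
  At 1: go left to 14.
    At 14: no left child.
    At 14: go right to 38.
      38 is a leaf — visit 38.
    Visit 14.
  At 1: go right to 16.
    16 is a leaf — visit 16.
  Visit 1.
At 17: go right to 32.
  At 32: go left to 6.
    At 6: go left to 15.
      At 15: no left child.
      At 15: go right to 28.
        At 28: no left child.
        At 28: go right to 19.
          19 is a leaf — visit 19.
        Visit 28.
      Visit 15.
    At 6: go right to 5.
      At 5: no left child.
      At 5: go right to 31.
        At 31: no left child.
        At 31: go right to 21.
          21 is a leaf — visit 21.
        Visit 31.
      Visit 5.
    Visit 6.
  At 32: go right to 34.
    At 34: go left to 29.
      At 29: go left to 39.
        39 is a leaf — visit 39.
      At 29: go right to 27.
        At 27: no left child.
        At 27: go right to 3.
          3 is a leaf — visit 3.
        Visit 27.
      Visit 29.
    At 34: no right child.
    Visit 34.
  Visit 32.
Visit 17.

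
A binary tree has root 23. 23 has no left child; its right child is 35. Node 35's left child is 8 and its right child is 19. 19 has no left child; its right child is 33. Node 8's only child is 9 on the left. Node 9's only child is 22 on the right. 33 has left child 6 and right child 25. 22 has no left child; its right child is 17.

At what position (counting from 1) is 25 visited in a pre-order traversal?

10

Pre-order visits the node, then its left subtree, then its right subtree.
Visit 23.
At 23: no left child.
At 23: go right to 35.
  Visit 35.
  At 35: go left to 8.
    Visit 8.
    At 8: go left to 9.
      Visit 9.
      At 9: no left child.
      At 9: go right to 22.
        Visit 22.
        At 22: no left child.
        At 22: go right to 17.
          17 is a leaf — visit 17.
    At 8: no right child.
  At 35: go right to 19.
    Visit 19.
    At 19: no left child.
    At 19: go right to 33.
      Visit 33.
      At 33: go left to 6.
        6 is a leaf — visit 6.
      At 33: go right to 25.
        25 is a leaf — visit 25.
Full pre-order sequence: 23, 35, 8, 9, 22, 17, 19, 33, 6, 25.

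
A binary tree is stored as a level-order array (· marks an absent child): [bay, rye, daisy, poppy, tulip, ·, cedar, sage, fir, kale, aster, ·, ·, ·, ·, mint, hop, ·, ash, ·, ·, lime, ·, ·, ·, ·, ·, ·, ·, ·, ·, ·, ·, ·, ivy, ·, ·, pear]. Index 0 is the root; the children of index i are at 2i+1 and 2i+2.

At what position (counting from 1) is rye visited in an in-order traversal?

In-order visits the left subtree, then the node, then the right subtree.
At bay: go left to rye.
  At rye: go left to poppy.
    At poppy: go left to sage.
      At sage: go left to mint.
        mint is a leaf — visit mint.
      Visit sage.
      At sage: go right to hop.
        At hop: no left child.
        Visit hop.
        At hop: go right to ivy.
          ivy is a leaf — visit ivy.
    Visit poppy.
    At poppy: go right to fir.
      At fir: no left child.
      Visit fir.
      At fir: go right to ash.
        At ash: go left to pear.
          pear is a leaf — visit pear.
        Visit ash.
        At ash: no right child.
  Visit rye.
  At rye: go right to tulip.
    At tulip: go left to kale.
      kale is a leaf — visit kale.
    Visit tulip.
    At tulip: go right to aster.
      At aster: go left to lime.
        lime is a leaf — visit lime.
      Visit aster.
      At aster: no right child.
Visit bay.
At bay: go right to daisy.
  At daisy: no left child.
  Visit daisy.
  At daisy: go right to cedar.
    cedar is a leaf — visit cedar.
Full in-order sequence: mint, sage, hop, ivy, poppy, fir, pear, ash, rye, kale, tulip, lime, aster, bay, daisy, cedar.

9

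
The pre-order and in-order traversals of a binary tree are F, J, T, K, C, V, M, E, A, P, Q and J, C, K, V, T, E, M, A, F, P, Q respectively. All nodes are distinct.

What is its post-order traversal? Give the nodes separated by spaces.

The first element of pre-order is the root; it splits in-order into left and right subtrees.
Root F: left subtree has 8 nodes {J, C, K, V, T, E, M, A}, right has 2 {P, Q}.
  Root J: left subtree has 0 nodes { }, right has 7 {C, K, V, T, E, M, A}.
    Root T: left subtree has 3 nodes {C, K, V}, right has 3 {E, M, A}.
      Root K: left subtree has 1 node {C}, right has 1 {V}.
      Root M: left subtree has 1 node {E}, right has 1 {A}.
  Root P: left subtree has 0 nodes { }, right has 1 {Q}.

C V K E A M T J Q P F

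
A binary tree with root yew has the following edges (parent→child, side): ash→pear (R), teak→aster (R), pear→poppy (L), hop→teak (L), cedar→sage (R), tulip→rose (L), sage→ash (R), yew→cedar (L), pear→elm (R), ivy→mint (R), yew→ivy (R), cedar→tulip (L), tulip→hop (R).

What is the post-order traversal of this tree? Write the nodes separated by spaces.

Post-order visits the left subtree, then the right subtree, then the node.
At yew: go left to cedar.
  At cedar: go left to tulip.
    At tulip: go left to rose.
      rose is a leaf — visit rose.
    At tulip: go right to hop.
      At hop: go left to teak.
        At teak: no left child.
        At teak: go right to aster.
          aster is a leaf — visit aster.
        Visit teak.
      At hop: no right child.
      Visit hop.
    Visit tulip.
  At cedar: go right to sage.
    At sage: no left child.
    At sage: go right to ash.
      At ash: no left child.
      At ash: go right to pear.
        At pear: go left to poppy.
          poppy is a leaf — visit poppy.
        At pear: go right to elm.
          elm is a leaf — visit elm.
        Visit pear.
      Visit ash.
    Visit sage.
  Visit cedar.
At yew: go right to ivy.
  At ivy: no left child.
  At ivy: go right to mint.
    mint is a leaf — visit mint.
  Visit ivy.
Visit yew.

rose aster teak hop tulip poppy elm pear ash sage cedar mint ivy yew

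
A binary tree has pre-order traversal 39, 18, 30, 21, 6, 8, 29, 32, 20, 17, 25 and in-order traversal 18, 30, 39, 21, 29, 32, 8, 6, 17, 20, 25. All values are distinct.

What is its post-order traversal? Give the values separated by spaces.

The first element of pre-order is the root; it splits in-order into left and right subtrees.
Root 39: left subtree has 2 nodes {18, 30}, right has 8 {21, 29, 32, 8, 6, 17, 20, 25}.
  Root 18: left subtree has 0 nodes { }, right has 1 {30}.
  Root 21: left subtree has 0 nodes { }, right has 7 {29, 32, 8, 6, 17, 20, 25}.
    Root 6: left subtree has 3 nodes {29, 32, 8}, right has 3 {17, 20, 25}.
      Root 8: left subtree has 2 nodes {29, 32}, right has 0 { }.
        Root 29: left subtree has 0 nodes { }, right has 1 {32}.
      Root 20: left subtree has 1 node {17}, right has 1 {25}.

30 18 32 29 8 17 25 20 6 21 39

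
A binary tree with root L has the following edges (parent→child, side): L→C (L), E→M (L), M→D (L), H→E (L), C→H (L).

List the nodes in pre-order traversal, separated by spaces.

Pre-order visits the node, then its left subtree, then its right subtree.
Visit L.
At L: go left to C.
  Visit C.
  At C: go left to H.
    Visit H.
    At H: go left to E.
      Visit E.
      At E: go left to M.
        Visit M.
        At M: go left to D.
          D is a leaf — visit D.
        At M: no right child.
      At E: no right child.
    At H: no right child.
  At C: no right child.
At L: no right child.

L C H E M D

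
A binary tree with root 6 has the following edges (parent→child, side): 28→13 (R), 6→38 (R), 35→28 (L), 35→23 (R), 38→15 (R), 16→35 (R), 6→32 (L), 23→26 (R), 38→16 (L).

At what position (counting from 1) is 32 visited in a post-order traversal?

Post-order visits the left subtree, then the right subtree, then the node.
At 6: go left to 32.
  32 is a leaf — visit 32.
At 6: go right to 38.
  At 38: go left to 16.
    At 16: no left child.
    At 16: go right to 35.
      At 35: go left to 28.
        At 28: no left child.
        At 28: go right to 13.
          13 is a leaf — visit 13.
        Visit 28.
      At 35: go right to 23.
        At 23: no left child.
        At 23: go right to 26.
          26 is a leaf — visit 26.
        Visit 23.
      Visit 35.
    Visit 16.
  At 38: go right to 15.
    15 is a leaf — visit 15.
  Visit 38.
Visit 6.
Full post-order sequence: 32, 13, 28, 26, 23, 35, 16, 15, 38, 6.

1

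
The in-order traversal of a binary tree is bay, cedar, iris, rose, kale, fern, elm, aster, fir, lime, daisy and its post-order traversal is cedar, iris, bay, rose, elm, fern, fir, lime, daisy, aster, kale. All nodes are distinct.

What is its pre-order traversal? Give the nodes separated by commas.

kale, rose, bay, iris, cedar, aster, fern, elm, daisy, lime, fir

The last element of post-order is the root; it splits in-order into left and right subtrees.
Root kale: left subtree has 4 nodes {bay, cedar, iris, rose}, right has 6 {fern, elm, aster, fir, lime, daisy}.
  Root rose: left subtree has 3 nodes {bay, cedar, iris}, right has 0 { }.
    Root bay: left subtree has 0 nodes { }, right has 2 {cedar, iris}.
      Root iris: left subtree has 1 node {cedar}, right has 0 { }.
  Root aster: left subtree has 2 nodes {fern, elm}, right has 3 {fir, lime, daisy}.
    Root fern: left subtree has 0 nodes { }, right has 1 {elm}.
    Root daisy: left subtree has 2 nodes {fir, lime}, right has 0 { }.
      Root lime: left subtree has 1 node {fir}, right has 0 { }.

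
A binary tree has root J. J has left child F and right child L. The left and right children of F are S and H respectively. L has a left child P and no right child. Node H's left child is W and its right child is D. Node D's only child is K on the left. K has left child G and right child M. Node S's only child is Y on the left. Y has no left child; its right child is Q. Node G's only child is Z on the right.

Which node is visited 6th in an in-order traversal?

H

In-order visits the left subtree, then the node, then the right subtree.
At J: go left to F.
  At F: go left to S.
    At S: go left to Y.
      At Y: no left child.
      Visit Y.
      At Y: go right to Q.
        Q is a leaf — visit Q.
    Visit S.
    At S: no right child.
  Visit F.
  At F: go right to H.
    At H: go left to W.
      W is a leaf — visit W.
    Visit H.
    At H: go right to D.
      At D: go left to K.
        At K: go left to G.
          At G: no left child.
          Visit G.
          At G: go right to Z.
            Z is a leaf — visit Z.
        Visit K.
        At K: go right to M.
          M is a leaf — visit M.
      Visit D.
      At D: no right child.
Visit J.
At J: go right to L.
  At L: go left to P.
    P is a leaf — visit P.
  Visit L.
  At L: no right child.
Full in-order sequence: Y, Q, S, F, W, H, G, Z, K, M, D, J, P, L.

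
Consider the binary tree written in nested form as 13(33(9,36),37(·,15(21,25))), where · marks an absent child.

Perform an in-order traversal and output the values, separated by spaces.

9 33 36 13 37 21 15 25

In-order visits the left subtree, then the node, then the right subtree.
At 13: go left to 33.
  At 33: go left to 9.
    9 is a leaf — visit 9.
  Visit 33.
  At 33: go right to 36.
    36 is a leaf — visit 36.
Visit 13.
At 13: go right to 37.
  At 37: no left child.
  Visit 37.
  At 37: go right to 15.
    At 15: go left to 21.
      21 is a leaf — visit 21.
    Visit 15.
    At 15: go right to 25.
      25 is a leaf — visit 25.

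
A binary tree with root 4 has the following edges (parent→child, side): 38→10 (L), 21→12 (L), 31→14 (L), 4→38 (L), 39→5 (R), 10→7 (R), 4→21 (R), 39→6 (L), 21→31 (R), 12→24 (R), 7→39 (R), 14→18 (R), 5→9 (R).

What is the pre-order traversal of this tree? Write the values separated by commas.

Pre-order visits the node, then its left subtree, then its right subtree.
Visit 4.
At 4: go left to 38.
  Visit 38.
  At 38: go left to 10.
    Visit 10.
    At 10: no left child.
    At 10: go right to 7.
      Visit 7.
      At 7: no left child.
      At 7: go right to 39.
        Visit 39.
        At 39: go left to 6.
          6 is a leaf — visit 6.
        At 39: go right to 5.
          Visit 5.
          At 5: no left child.
          At 5: go right to 9.
            9 is a leaf — visit 9.
  At 38: no right child.
At 4: go right to 21.
  Visit 21.
  At 21: go left to 12.
    Visit 12.
    At 12: no left child.
    At 12: go right to 24.
      24 is a leaf — visit 24.
  At 21: go right to 31.
    Visit 31.
    At 31: go left to 14.
      Visit 14.
      At 14: no left child.
      At 14: go right to 18.
        18 is a leaf — visit 18.
    At 31: no right child.

4, 38, 10, 7, 39, 6, 5, 9, 21, 12, 24, 31, 14, 18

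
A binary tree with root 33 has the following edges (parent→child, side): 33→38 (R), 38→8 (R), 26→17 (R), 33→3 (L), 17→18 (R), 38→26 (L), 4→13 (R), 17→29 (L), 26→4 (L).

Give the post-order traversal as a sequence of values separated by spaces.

Post-order visits the left subtree, then the right subtree, then the node.
At 33: go left to 3.
  3 is a leaf — visit 3.
At 33: go right to 38.
  At 38: go left to 26.
    At 26: go left to 4.
      At 4: no left child.
      At 4: go right to 13.
        13 is a leaf — visit 13.
      Visit 4.
    At 26: go right to 17.
      At 17: go left to 29.
        29 is a leaf — visit 29.
      At 17: go right to 18.
        18 is a leaf — visit 18.
      Visit 17.
    Visit 26.
  At 38: go right to 8.
    8 is a leaf — visit 8.
  Visit 38.
Visit 33.

3 13 4 29 18 17 26 8 38 33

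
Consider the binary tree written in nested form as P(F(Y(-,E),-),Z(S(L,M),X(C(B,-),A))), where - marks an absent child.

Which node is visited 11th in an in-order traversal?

X

In-order visits the left subtree, then the node, then the right subtree.
At P: go left to F.
  At F: go left to Y.
    At Y: no left child.
    Visit Y.
    At Y: go right to E.
      E is a leaf — visit E.
  Visit F.
  At F: no right child.
Visit P.
At P: go right to Z.
  At Z: go left to S.
    At S: go left to L.
      L is a leaf — visit L.
    Visit S.
    At S: go right to M.
      M is a leaf — visit M.
  Visit Z.
  At Z: go right to X.
    At X: go left to C.
      At C: go left to B.
        B is a leaf — visit B.
      Visit C.
      At C: no right child.
    Visit X.
    At X: go right to A.
      A is a leaf — visit A.
Full in-order sequence: Y, E, F, P, L, S, M, Z, B, C, X, A.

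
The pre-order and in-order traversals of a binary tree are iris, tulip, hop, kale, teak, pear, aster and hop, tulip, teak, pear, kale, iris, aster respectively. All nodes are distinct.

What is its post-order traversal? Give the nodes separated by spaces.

hop pear teak kale tulip aster iris

The first element of pre-order is the root; it splits in-order into left and right subtrees.
Root iris: left subtree has 5 nodes {hop, tulip, teak, pear, kale}, right has 1 {aster}.
  Root tulip: left subtree has 1 node {hop}, right has 3 {teak, pear, kale}.
    Root kale: left subtree has 2 nodes {teak, pear}, right has 0 { }.
      Root teak: left subtree has 0 nodes { }, right has 1 {pear}.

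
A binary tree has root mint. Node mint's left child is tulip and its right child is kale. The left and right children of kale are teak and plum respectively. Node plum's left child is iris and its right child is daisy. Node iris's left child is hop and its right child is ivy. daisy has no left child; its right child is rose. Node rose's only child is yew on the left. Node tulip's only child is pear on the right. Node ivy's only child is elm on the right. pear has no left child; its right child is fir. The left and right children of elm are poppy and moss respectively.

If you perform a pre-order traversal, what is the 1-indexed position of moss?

13

Pre-order visits the node, then its left subtree, then its right subtree.
Visit mint.
At mint: go left to tulip.
  Visit tulip.
  At tulip: no left child.
  At tulip: go right to pear.
    Visit pear.
    At pear: no left child.
    At pear: go right to fir.
      fir is a leaf — visit fir.
At mint: go right to kale.
  Visit kale.
  At kale: go left to teak.
    teak is a leaf — visit teak.
  At kale: go right to plum.
    Visit plum.
    At plum: go left to iris.
      Visit iris.
      At iris: go left to hop.
        hop is a leaf — visit hop.
      At iris: go right to ivy.
        Visit ivy.
        At ivy: no left child.
        At ivy: go right to elm.
          Visit elm.
          At elm: go left to poppy.
            poppy is a leaf — visit poppy.
          At elm: go right to moss.
            moss is a leaf — visit moss.
    At plum: go right to daisy.
      Visit daisy.
      At daisy: no left child.
      At daisy: go right to rose.
        Visit rose.
        At rose: go left to yew.
          yew is a leaf — visit yew.
        At rose: no right child.
Full pre-order sequence: mint, tulip, pear, fir, kale, teak, plum, iris, hop, ivy, elm, poppy, moss, daisy, rose, yew.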